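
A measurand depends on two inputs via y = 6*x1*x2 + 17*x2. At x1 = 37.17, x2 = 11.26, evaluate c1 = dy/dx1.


y = 6*x1*x2 + 17*x2
dy/dx1 = 6*x2
Evaluate at x2 = 11.26: c1 = 6 * 11.26
c1 = 67.5600

67.5600


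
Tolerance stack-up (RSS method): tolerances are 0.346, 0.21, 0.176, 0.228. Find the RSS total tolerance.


RSS = sqrt(0.346^2 + 0.21^2 + 0.176^2 + 0.228^2)
= sqrt(0.246776)
= 0.4968

0.4968


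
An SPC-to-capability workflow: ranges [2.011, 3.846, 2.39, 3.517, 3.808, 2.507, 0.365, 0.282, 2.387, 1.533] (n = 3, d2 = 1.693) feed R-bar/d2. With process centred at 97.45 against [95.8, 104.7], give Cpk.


R_bar = (2.011 + 3.846 + 2.39 + 3.517 + 3.808 + 2.507 + 0.365 + 0.282 + 2.387 + 1.533) / 10 = 2.2646
sigma = R_bar / d2 = 2.2646 / 1.693 = 1.3376255
Cp = (USL - LSL)/(6*sigma) = (104.7 - 95.8)/(6*1.3376255) = 1.1089
Cpu = (104.7 - 97.45)/(3*1.3376255) = 1.8067
Cpl = (97.45 - 95.8)/(3*1.3376255) = 0.4112
Cpk = min(Cpu, Cpl) = 0.4112

0.4112


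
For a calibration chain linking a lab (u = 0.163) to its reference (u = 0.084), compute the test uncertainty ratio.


TUR = u_lab / u_ref
= 0.163 / 0.084
= 1.9405

1.9405


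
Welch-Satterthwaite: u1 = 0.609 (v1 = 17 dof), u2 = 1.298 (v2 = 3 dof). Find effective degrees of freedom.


uc = sqrt(u1^2 + u2^2) = sqrt(0.609^2 + 1.298^2) = 1.433766
v_eff = uc^4 / (u1^4/v1 + u2^4/v2)
= 1.433766^4 / (0.609^4/17 + 1.298^4/3)
= 4.2258406 / 0.95427951
v_eff = 4.4283

4.4283


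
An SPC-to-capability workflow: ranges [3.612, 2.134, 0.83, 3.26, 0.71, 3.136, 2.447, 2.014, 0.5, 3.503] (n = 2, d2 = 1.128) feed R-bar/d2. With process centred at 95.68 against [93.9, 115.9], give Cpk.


R_bar = (3.612 + 2.134 + 0.83 + 3.26 + 0.71 + 3.136 + 2.447 + 2.014 + 0.5 + 3.503) / 10 = 2.2146
sigma = R_bar / d2 = 2.2146 / 1.128 = 1.9632979
Cp = (USL - LSL)/(6*sigma) = (115.9 - 93.9)/(6*1.9632979) = 1.8676
Cpu = (115.9 - 95.68)/(3*1.9632979) = 3.4330
Cpl = (95.68 - 93.9)/(3*1.9632979) = 0.3022
Cpk = min(Cpu, Cpl) = 0.3022

0.3022


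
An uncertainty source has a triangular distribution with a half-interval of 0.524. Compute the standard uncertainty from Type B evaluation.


u_B = half_width / sqrt(6)
u_B = 0.524 / 2.4494897
u_B = 0.2139

0.2139


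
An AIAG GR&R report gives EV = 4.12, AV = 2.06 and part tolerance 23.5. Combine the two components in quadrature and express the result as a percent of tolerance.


GRR = sqrt(EV^2 + AV^2) = sqrt(4.12^2 + 2.06^2) = 4.6063
%GRR = GRR / tol * 100 = 4.6063 / 23.5 * 100
%GRR = 19.6013

19.6013


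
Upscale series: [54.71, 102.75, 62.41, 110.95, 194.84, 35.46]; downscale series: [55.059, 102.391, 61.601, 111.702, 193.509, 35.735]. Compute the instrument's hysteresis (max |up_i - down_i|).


|54.71 - 55.059| = 0.3490
|102.75 - 102.391| = 0.3590
|62.41 - 61.601| = 0.8090
|110.95 - 111.702| = 0.7520
|194.84 - 193.509| = 1.3310
|35.46 - 35.735| = 0.2750
hysteresis = max(diffs) = 1.3310

1.3310


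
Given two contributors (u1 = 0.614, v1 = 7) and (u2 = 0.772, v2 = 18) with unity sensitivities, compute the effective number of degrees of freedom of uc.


uc = sqrt(u1^2 + u2^2) = sqrt(0.614^2 + 0.772^2) = 0.98639749
v_eff = uc^4 / (u1^4/v1 + u2^4/v2)
= 0.98639749^4 / (0.614^4/7 + 0.772^4/18)
= 0.9466901 / 0.040036875
v_eff = 23.6455

23.6455


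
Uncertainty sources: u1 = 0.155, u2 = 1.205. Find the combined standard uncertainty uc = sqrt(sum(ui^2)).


uc = sqrt(0.155^2 + 1.205^2)
uc = sqrt(1.47605)
uc = 1.2149

1.2149


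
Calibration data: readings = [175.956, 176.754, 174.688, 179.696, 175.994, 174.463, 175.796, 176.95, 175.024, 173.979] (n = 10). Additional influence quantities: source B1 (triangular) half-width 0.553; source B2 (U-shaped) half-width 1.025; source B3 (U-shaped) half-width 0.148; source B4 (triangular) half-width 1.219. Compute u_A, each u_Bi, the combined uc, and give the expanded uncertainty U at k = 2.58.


mean = (175.956 + 176.754 + 174.688 + 179.696 + 175.994 + 174.463 + 175.796 + 176.95 + 175.024 + 173.979) / 10 = 175.93
s = sqrt(sum((x - mean)^2)/(n-1)) = 1.6413663
u_A = s / sqrt(n) = 1.6413663 / sqrt(10) = 0.5190456
u_B1 = 0.553 / sqrt(6) = 0.2257613
u_B2 = 1.025 / sqrt(2) = 0.72478445
u_B3 = 0.148 / sqrt(2) = 0.1046518
u_B4 = 1.219 / sqrt(6) = 0.49765467
uc = sqrt(0.5190456^2 + 0.2257613^2 + 0.72478445^2 + 0.1046518^2 + 0.49765467^2) = 1.0508573
U = k * uc = 2.58 * 1.0508573
U = 2.7112

2.7112


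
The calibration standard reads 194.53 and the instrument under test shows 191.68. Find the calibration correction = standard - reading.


Correction = standard - reading
= 194.53 - 191.68
= 2.8500

2.8500


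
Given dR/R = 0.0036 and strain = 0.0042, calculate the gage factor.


GF = (dR/R) / epsilon
= 0.0036 / 0.0042
= 0.8571

0.8571


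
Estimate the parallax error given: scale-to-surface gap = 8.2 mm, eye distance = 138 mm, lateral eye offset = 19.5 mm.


error = h * offset / d
= 8.2 * 19.5 / 138
= 1.1587

1.1587


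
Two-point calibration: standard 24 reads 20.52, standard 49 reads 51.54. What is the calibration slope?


slope = (y2 - y1) / (x2 - x1)
= (51.54 - 20.52) / (49 - 24)
= 31.0200 / 25
= 1.2408

1.2408


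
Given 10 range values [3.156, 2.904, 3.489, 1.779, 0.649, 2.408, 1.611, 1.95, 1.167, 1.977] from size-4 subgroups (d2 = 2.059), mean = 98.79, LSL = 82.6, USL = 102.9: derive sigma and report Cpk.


R_bar = (3.156 + 2.904 + 3.489 + 1.779 + 0.649 + 2.408 + 1.611 + 1.95 + 1.167 + 1.977) / 10 = 2.109
sigma = R_bar / d2 = 2.109 / 2.059 = 1.0242836
Cp = (USL - LSL)/(6*sigma) = (102.9 - 82.6)/(6*1.0242836) = 3.3031
Cpu = (102.9 - 98.79)/(3*1.0242836) = 1.3375
Cpl = (98.79 - 82.6)/(3*1.0242836) = 5.2687
Cpk = min(Cpu, Cpl) = 1.3375

1.3375


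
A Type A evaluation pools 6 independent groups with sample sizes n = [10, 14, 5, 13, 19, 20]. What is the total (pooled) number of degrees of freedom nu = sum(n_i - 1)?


nu = sum_i (n_i - 1)
nu = ((10 - 1) + (14 - 1) + (5 - 1) + (13 - 1) + (19 - 1) + (20 - 1))
nu = 9 + 13 + 4 + 12 + 18 + 19
nu = 75

75


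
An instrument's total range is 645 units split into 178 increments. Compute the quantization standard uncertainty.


resolution = range / divisions
resolution = 645 / 178 = 3.6235955
u_res = resolution / (2*sqrt(3))
u_res = 3.6235955 / 3.4641016
u_res = 1.0460

1.0460


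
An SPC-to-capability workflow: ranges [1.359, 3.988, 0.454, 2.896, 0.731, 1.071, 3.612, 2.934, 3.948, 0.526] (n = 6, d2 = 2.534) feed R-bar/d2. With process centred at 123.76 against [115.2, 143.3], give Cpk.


R_bar = (1.359 + 3.988 + 0.454 + 2.896 + 0.731 + 1.071 + 3.612 + 2.934 + 3.948 + 0.526) / 10 = 2.1519
sigma = R_bar / d2 = 2.1519 / 2.534 = 0.84921073
Cp = (USL - LSL)/(6*sigma) = (143.3 - 115.2)/(6*0.84921073) = 5.5149
Cpu = (143.3 - 123.76)/(3*0.84921073) = 7.6699
Cpl = (123.76 - 115.2)/(3*0.84921073) = 3.3600
Cpk = min(Cpu, Cpl) = 3.3600

3.3600


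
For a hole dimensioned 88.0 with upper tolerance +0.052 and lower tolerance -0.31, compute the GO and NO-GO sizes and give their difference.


GO = nominal - lower_tol (smallest hole = maximum material condition)
GO = 88.0 - 0.31 = 87.69
NO-GO = nominal + upper_tol (largest hole = least material condition)
NO-GO = 88.0 + 0.052 = 88.052
spread = NO-GO - GO = 88.052 - 87.69 = 0.3620

0.3620


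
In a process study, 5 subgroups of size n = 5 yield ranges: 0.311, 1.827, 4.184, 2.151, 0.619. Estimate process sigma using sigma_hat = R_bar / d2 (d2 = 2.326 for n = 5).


R_bar = (0.311 + 1.827 + 4.184 + 2.151 + 0.619) / 5
R_bar = 9.092 / 5 = 1.8184
sigma_hat = R_bar / d2 = 1.8184 / 2.326 = 0.7818

0.7818


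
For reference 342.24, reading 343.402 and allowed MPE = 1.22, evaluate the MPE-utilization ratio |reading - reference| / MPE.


e = indication - reference = 343.402 - 342.24 = 1.1620
|e| = 1.1620
ratio = |e| / MPE = 1.1620 / 1.22
ratio = 0.9525

0.9525


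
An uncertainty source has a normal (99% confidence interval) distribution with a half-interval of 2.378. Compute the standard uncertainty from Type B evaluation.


u_B = half_width / 2.576
u_B = 2.378 / 2.576
u_B = 0.9231

0.9231


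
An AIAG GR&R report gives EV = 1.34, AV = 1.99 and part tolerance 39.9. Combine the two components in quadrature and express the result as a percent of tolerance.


GRR = sqrt(EV^2 + AV^2) = sqrt(1.34^2 + 1.99^2) = 2.399104
%GRR = GRR / tol * 100 = 2.399104 / 39.9 * 100
%GRR = 6.0128

6.0128


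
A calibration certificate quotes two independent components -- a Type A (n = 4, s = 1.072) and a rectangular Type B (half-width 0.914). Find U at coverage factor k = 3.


u_A = s / sqrt(n) = 1.072 / sqrt(4) = 0.536
u_B = half_width / sqrt(3) = 0.914 / sqrt(3) = 0.52769815
uc = sqrt(u_A^2 + u_B^2) = sqrt(0.536^2 + 0.52769815^2) = 0.75217108
U = k * uc = 3 * 0.75217108
U = 2.2565

2.2565


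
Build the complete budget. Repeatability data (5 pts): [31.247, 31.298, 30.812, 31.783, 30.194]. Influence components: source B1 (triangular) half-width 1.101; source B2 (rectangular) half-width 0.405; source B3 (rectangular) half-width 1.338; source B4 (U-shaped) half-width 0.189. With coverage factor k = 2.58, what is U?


mean = (31.247 + 31.298 + 30.812 + 31.783 + 30.194) / 5 = 31.0668
s = sqrt(sum((x - mean)^2)/(n-1)) = 0.59698635
u_A = s / sqrt(n) = 0.59698635 / sqrt(5) = 0.26698041
u_B1 = 1.101 / sqrt(6) = 0.44948137
u_B2 = 0.405 / sqrt(3) = 0.23382686
u_B3 = 1.338 / sqrt(3) = 0.77249466
u_B4 = 0.189 / sqrt(2) = 0.13364318
uc = sqrt(0.26698041^2 + 0.44948137^2 + 0.23382686^2 + 0.77249466^2 + 0.13364318^2) = 0.9708736
U = k * uc = 2.58 * 0.9708736
U = 2.5049

2.5049


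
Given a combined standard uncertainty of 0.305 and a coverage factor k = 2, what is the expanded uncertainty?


U = k * uc
U = 2 * 0.305
U = 0.6100

0.6100


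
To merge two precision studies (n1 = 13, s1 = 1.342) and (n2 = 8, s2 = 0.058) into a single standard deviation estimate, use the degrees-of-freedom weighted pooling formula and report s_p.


s_p = sqrt(((n1-1)*s1^2 + (n2-1)*s2^2) / (n1+n2-2))
numerator = (13-1)*1.342^2 + (8-1)*0.058^2 = 21.611568 + 0.023548 = 21.635116
denominator = 13 + 8 - 2 = 19
s_p^2 = 21.635116 / 19 = 1.1386903
s_p = sqrt(1.1386903) = 1.0671

1.0671


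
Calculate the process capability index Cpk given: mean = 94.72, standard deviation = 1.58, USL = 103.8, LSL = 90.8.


Cpu = (USL - mean) / (3*sigma) = (103.8 - 94.72) / (3*1.58) = 1.9156
Cpl = (mean - LSL) / (3*sigma) = (94.72 - 90.8) / (3*1.58) = 0.8270
Cpk = min(Cpu, Cpl) = 0.8270

0.8270


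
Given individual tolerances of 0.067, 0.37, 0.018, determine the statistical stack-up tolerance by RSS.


RSS = sqrt(0.067^2 + 0.37^2 + 0.018^2)
= sqrt(0.141713)
= 0.3764

0.3764


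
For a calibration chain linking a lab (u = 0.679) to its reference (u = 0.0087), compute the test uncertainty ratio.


TUR = u_lab / u_ref
= 0.679 / 0.0087
= 78.0460

78.0460


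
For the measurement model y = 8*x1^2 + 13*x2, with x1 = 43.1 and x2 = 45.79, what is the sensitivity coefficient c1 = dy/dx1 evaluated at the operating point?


y = 8*x1^2 + 13*x2
dy/dx1 = 2*8*x1
Evaluate at x1 = 43.1: c1 = 16 * 43.1
c1 = 689.6000

689.6000


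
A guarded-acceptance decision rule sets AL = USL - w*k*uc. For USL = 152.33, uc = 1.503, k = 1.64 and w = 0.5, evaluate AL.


U = k * uc = 1.64 * 1.503 = 2.46492
guard band g = w * U = 0.5 * 2.46492 = 1.23246
AL = USL - g = 152.33 - 1.23246
AL = 151.0975

151.0975


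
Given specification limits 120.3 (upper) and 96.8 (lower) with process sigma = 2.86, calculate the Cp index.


Cp = (USL - LSL) / (6 * sigma)
= (120.3 - 96.8) / (6 * 2.86)
= 23.5000 / 17.1600
= 1.3695

1.3695


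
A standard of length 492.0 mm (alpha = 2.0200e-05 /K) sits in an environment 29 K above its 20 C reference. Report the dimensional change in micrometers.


dL = L * alpha * dT
= 492.0 * 2.0200e-05 * 29
= 0.2882136 mm
dL_um = 0.2882136 * 1000 = 288.2136 um

288.2136


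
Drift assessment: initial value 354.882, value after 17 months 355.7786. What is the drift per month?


rate = (v2 - v1) / months
= (355.7786 - 354.882) / 17
= 0.8966 / 17
= 0.0527

0.0527


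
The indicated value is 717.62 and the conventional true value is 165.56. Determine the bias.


Systematic error = measured - true
= 717.62 - 165.56
= 552.0600

552.0600


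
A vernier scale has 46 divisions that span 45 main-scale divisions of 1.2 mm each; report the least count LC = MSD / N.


LC = MSD / n_div
= 1.2 / 46
= 0.0261

0.0261


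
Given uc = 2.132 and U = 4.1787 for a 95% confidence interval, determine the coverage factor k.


k = U / uc
k = 4.1787 / 2.132
k = 1.96

1.96


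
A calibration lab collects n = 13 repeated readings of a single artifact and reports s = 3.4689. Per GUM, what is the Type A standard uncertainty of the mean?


u_A = s / sqrt(n)
u_A = 3.4689 / sqrt(13)
u_A = 3.4689 / 3.6055513
u_A = 0.9621

0.9621


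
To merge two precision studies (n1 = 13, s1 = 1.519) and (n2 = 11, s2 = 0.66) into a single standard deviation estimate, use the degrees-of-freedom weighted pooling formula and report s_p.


s_p = sqrt(((n1-1)*s1^2 + (n2-1)*s2^2) / (n1+n2-2))
numerator = (13-1)*1.519^2 + (11-1)*0.66^2 = 27.688332 + 4.356 = 32.044332
denominator = 13 + 11 - 2 = 22
s_p^2 = 32.044332 / 22 = 1.4565605
s_p = sqrt(1.4565605) = 1.2069

1.2069


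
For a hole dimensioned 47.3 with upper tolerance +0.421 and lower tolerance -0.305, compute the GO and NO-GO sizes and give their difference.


GO = nominal - lower_tol (smallest hole = maximum material condition)
GO = 47.3 - 0.305 = 46.995
NO-GO = nominal + upper_tol (largest hole = least material condition)
NO-GO = 47.3 + 0.421 = 47.721
spread = NO-GO - GO = 47.721 - 46.995 = 0.7260

0.7260


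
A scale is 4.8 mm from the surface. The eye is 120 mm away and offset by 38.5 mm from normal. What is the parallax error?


error = h * offset / d
= 4.8 * 38.5 / 120
= 1.5400

1.5400


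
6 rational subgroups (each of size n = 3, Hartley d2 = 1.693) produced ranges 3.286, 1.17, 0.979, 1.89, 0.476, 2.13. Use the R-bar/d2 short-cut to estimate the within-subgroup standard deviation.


R_bar = (3.286 + 1.17 + 0.979 + 1.89 + 0.476 + 2.13) / 6
R_bar = 9.931 / 6 = 1.6551667
sigma_hat = R_bar / d2 = 1.6551667 / 1.693 = 0.9777

0.9777


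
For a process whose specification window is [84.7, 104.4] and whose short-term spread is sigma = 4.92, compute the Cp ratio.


Cp = (USL - LSL) / (6 * sigma)
= (104.4 - 84.7) / (6 * 4.92)
= 19.7000 / 29.5200
= 0.6673

0.6673


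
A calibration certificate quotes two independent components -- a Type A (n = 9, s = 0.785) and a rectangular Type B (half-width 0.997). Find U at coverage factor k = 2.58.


u_A = s / sqrt(n) = 0.785 / sqrt(9) = 0.26166667
u_B = half_width / sqrt(3) = 0.997 / sqrt(3) = 0.57561822
uc = sqrt(u_A^2 + u_B^2) = sqrt(0.26166667^2 + 0.57561822^2) = 0.63230197
U = k * uc = 2.58 * 0.63230197
U = 1.6313

1.6313


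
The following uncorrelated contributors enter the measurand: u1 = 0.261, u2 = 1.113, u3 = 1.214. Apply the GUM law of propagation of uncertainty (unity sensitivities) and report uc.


uc = sqrt(0.261^2 + 1.113^2 + 1.214^2)
uc = sqrt(2.780686)
uc = 1.6675

1.6675


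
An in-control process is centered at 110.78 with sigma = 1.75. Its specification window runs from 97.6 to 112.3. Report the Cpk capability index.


Cpu = (USL - mean) / (3*sigma) = (112.3 - 110.78) / (3*1.75) = 0.2895
Cpl = (mean - LSL) / (3*sigma) = (110.78 - 97.6) / (3*1.75) = 2.5105
Cpk = min(Cpu, Cpl) = 0.2895

0.2895


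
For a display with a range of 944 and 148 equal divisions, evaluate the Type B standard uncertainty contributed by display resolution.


resolution = range / divisions
resolution = 944 / 148 = 6.3783784
u_res = resolution / (2*sqrt(3))
u_res = 6.3783784 / 3.4641016
u_res = 1.8413

1.8413


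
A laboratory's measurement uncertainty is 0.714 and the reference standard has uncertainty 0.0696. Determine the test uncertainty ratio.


TUR = u_lab / u_ref
= 0.714 / 0.0696
= 10.2586

10.2586


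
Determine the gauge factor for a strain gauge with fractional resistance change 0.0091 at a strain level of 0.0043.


GF = (dR/R) / epsilon
= 0.0091 / 0.0043
= 2.1163

2.1163


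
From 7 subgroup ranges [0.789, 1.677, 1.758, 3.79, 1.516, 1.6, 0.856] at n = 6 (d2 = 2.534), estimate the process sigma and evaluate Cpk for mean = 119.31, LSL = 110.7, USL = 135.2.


R_bar = (0.789 + 1.677 + 1.758 + 3.79 + 1.516 + 1.6 + 0.856) / 7 = 1.7122857
sigma = R_bar / d2 = 1.7122857 / 2.534 = 0.67572443
Cp = (USL - LSL)/(6*sigma) = (135.2 - 110.7)/(6*0.67572443) = 6.0429
Cpu = (135.2 - 119.31)/(3*0.67572443) = 7.8385
Cpl = (119.31 - 110.7)/(3*0.67572443) = 4.2473
Cpk = min(Cpu, Cpl) = 4.2473

4.2473


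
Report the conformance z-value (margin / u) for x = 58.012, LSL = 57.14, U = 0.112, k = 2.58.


u = U / k = 0.112 / 2.58 = 0.043410853
margin = |LSL - x| = |57.14 - 58.012| = 0.872
z = margin / u = 0.872 / 0.043410853
z = 20.0871

20.0871


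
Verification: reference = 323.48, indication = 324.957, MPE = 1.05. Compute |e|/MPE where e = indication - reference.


e = indication - reference = 324.957 - 323.48 = 1.4770
|e| = 1.4770
ratio = |e| / MPE = 1.4770 / 1.05
ratio = 1.4067

1.4067


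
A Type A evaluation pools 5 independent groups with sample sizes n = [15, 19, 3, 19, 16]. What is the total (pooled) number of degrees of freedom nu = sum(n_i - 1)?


nu = sum_i (n_i - 1)
nu = ((15 - 1) + (19 - 1) + (3 - 1) + (19 - 1) + (16 - 1))
nu = 14 + 18 + 2 + 18 + 15
nu = 67

67


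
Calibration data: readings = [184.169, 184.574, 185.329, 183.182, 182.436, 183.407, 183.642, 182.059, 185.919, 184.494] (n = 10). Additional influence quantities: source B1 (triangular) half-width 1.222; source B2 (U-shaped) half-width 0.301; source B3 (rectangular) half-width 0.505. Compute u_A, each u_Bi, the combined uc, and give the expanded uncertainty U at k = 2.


mean = (184.169 + 184.574 + 185.329 + 183.182 + 182.436 + 183.407 + 183.642 + 182.059 + 185.919 + 184.494) / 10 = 183.9211
s = sqrt(sum((x - mean)^2)/(n-1)) = 1.2179736
u_A = s / sqrt(n) = 1.2179736 / sqrt(10) = 0.38515707
u_B1 = 1.222 / sqrt(6) = 0.49887941
u_B2 = 0.301 / sqrt(2) = 0.21283914
u_B3 = 0.505 / sqrt(3) = 0.29156189
uc = sqrt(0.38515707^2 + 0.49887941^2 + 0.21283914^2 + 0.29156189^2) = 0.72631637
U = k * uc = 2 * 0.72631637
U = 1.4526

1.4526


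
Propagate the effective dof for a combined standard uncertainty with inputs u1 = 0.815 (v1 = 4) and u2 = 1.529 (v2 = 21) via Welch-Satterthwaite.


uc = sqrt(u1^2 + u2^2) = sqrt(0.815^2 + 1.529^2) = 1.7326471
v_eff = uc^4 / (u1^4/v1 + u2^4/v2)
= 1.7326471^4 / (0.815^4/4 + 1.529^4/21)
= 9.0124001 / 0.37056064
v_eff = 24.3210

24.3210


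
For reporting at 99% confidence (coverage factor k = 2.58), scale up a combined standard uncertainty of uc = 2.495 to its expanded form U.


U = k * uc
U = 2.58 * 2.495
U = 6.4371

6.4371


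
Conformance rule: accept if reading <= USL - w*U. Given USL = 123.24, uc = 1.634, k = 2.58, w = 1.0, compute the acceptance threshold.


U = k * uc = 2.58 * 1.634 = 4.21572
guard band g = w * U = 1.0 * 4.21572 = 4.21572
AL = USL - g = 123.24 - 4.21572
AL = 119.0243

119.0243


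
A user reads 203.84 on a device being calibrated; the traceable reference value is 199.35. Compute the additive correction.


Correction = standard - reading
= 199.35 - 203.84
= -4.4900

-4.4900


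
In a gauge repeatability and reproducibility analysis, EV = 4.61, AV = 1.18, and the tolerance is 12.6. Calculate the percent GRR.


GRR = sqrt(EV^2 + AV^2) = sqrt(4.61^2 + 1.18^2) = 4.7586238
%GRR = GRR / tol * 100 = 4.7586238 / 12.6 * 100
%GRR = 37.7669

37.7669


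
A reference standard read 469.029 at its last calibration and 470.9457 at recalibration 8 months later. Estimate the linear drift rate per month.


rate = (v2 - v1) / months
= (470.9457 - 469.029) / 8
= 1.9167 / 8
= 0.2396

0.2396


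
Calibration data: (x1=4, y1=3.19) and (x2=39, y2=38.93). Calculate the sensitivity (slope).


slope = (y2 - y1) / (x2 - x1)
= (38.93 - 3.19) / (39 - 4)
= 35.7400 / 35
= 1.0211

1.0211


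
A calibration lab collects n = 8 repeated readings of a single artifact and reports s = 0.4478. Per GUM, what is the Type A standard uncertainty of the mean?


u_A = s / sqrt(n)
u_A = 0.4478 / sqrt(8)
u_A = 0.4478 / 2.8284271
u_A = 0.1583

0.1583


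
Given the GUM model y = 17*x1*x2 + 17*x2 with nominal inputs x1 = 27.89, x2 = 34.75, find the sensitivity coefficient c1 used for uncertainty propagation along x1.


y = 17*x1*x2 + 17*x2
dy/dx1 = 17*x2
Evaluate at x2 = 34.75: c1 = 17 * 34.75
c1 = 590.7500

590.7500


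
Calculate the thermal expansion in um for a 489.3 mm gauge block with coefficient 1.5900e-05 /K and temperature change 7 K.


dL = L * alpha * dT
= 489.3 * 1.5900e-05 * 7
= 0.0544591 mm
dL_um = 0.0544591 * 1000 = 54.4591 um

54.4591


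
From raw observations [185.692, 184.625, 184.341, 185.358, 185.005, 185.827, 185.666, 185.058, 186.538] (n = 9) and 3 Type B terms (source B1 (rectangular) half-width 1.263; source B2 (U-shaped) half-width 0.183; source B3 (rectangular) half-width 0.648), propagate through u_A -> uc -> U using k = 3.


mean = (185.692 + 184.625 + 184.341 + 185.358 + 185.005 + 185.827 + 185.666 + 185.058 + 186.538) / 9 = 185.3455556
s = sqrt(sum((x - mean)^2)/(n-1)) = 0.67115332
u_A = s / sqrt(n) = 0.67115332 / sqrt(9) = 0.22371777
u_B1 = 1.263 / sqrt(3) = 0.72919339
u_B2 = 0.183 / sqrt(2) = 0.12940054
u_B3 = 0.648 / sqrt(3) = 0.37412297
uc = sqrt(0.22371777^2 + 0.72919339^2 + 0.12940054^2 + 0.37412297^2) = 0.85935158
U = k * uc = 3 * 0.85935158
U = 2.5781

2.5781


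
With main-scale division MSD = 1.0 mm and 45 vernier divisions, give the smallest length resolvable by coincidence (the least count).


LC = MSD / n_div
= 1.0 / 45
= 0.0222

0.0222


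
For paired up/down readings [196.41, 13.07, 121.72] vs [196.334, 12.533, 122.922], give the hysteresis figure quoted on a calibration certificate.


|196.41 - 196.334| = 0.0760
|13.07 - 12.533| = 0.5370
|121.72 - 122.922| = 1.2020
hysteresis = max(diffs) = 1.2020

1.2020


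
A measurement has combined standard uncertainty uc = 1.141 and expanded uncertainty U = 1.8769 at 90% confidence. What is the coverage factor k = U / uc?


k = U / uc
k = 1.8769 / 1.141
k = 1.645

1.645


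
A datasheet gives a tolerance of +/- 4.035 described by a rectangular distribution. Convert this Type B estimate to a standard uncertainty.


u_B = half_width / sqrt(3)
u_B = 4.035 / 1.7320508
u_B = 2.3296

2.3296


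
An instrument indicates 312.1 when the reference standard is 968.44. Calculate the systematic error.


Systematic error = measured - true
= 312.1 - 968.44
= -656.3400

-656.3400


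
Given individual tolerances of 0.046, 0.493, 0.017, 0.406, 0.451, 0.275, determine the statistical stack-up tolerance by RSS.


RSS = sqrt(0.046^2 + 0.493^2 + 0.017^2 + 0.406^2 + 0.451^2 + 0.275^2)
= sqrt(0.689316)
= 0.8303

0.8303


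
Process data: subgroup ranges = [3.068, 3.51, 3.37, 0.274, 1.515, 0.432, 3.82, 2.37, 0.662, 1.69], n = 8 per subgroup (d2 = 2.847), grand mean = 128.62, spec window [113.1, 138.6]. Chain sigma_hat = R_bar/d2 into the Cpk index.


R_bar = (3.068 + 3.51 + 3.37 + 0.274 + 1.515 + 0.432 + 3.82 + 2.37 + 0.662 + 1.69) / 10 = 2.0711
sigma = R_bar / d2 = 2.0711 / 2.847 = 0.72746751
Cp = (USL - LSL)/(6*sigma) = (138.6 - 113.1)/(6*0.72746751) = 5.8422
Cpu = (138.6 - 128.62)/(3*0.72746751) = 4.5729
Cpl = (128.62 - 113.1)/(3*0.72746751) = 7.1114
Cpk = min(Cpu, Cpl) = 4.5729

4.5729


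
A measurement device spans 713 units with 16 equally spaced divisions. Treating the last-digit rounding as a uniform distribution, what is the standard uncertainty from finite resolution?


resolution = range / divisions
resolution = 713 / 16 = 44.5625
u_res = resolution / (2*sqrt(3))
u_res = 44.5625 / 3.4641016
u_res = 12.8641

12.8641


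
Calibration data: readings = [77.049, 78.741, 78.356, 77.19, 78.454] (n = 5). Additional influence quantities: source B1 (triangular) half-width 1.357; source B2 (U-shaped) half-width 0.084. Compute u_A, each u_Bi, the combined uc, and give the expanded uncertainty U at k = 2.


mean = (77.049 + 78.741 + 78.356 + 77.19 + 78.454) / 5 = 77.958
s = sqrt(sum((x - mean)^2)/(n-1)) = 0.78000224
u_A = s / sqrt(n) = 0.78000224 / sqrt(5) = 0.34882761
u_B1 = 1.357 / sqrt(6) = 0.55399293
u_B2 = 0.084 / sqrt(2) = 0.05939697
uc = sqrt(0.34882761^2 + 0.55399293^2 + 0.05939697^2) = 0.65735597
U = k * uc = 2 * 0.65735597
U = 1.3147

1.3147


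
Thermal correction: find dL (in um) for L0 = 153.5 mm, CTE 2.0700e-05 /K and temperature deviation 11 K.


dL = L * alpha * dT
= 153.5 * 2.0700e-05 * 11
= 0.0349519 mm
dL_um = 0.0349519 * 1000 = 34.9519 um

34.9519


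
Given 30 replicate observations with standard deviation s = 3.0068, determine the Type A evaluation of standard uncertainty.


u_A = s / sqrt(n)
u_A = 3.0068 / sqrt(30)
u_A = 3.0068 / 5.4772256
u_A = 0.5490

0.5490


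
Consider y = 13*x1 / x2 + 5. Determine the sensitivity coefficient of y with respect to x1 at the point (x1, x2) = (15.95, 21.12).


y = 13*x1 / x2 + 5
dy/dx1 = 13/x2
Evaluate at x2 = 21.12: c1 = 13 / 21.12
c1 = 0.6155

0.6155


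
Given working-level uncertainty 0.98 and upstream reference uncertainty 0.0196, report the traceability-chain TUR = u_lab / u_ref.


TUR = u_lab / u_ref
= 0.98 / 0.0196
= 50.0000

50.0000


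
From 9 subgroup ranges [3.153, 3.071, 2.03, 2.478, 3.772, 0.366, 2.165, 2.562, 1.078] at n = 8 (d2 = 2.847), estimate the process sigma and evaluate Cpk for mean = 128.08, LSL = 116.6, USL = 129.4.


R_bar = (3.153 + 3.071 + 2.03 + 2.478 + 3.772 + 0.366 + 2.165 + 2.562 + 1.078) / 9 = 2.2972222
sigma = R_bar / d2 = 2.2972222 / 2.847 = 0.80689224
Cp = (USL - LSL)/(6*sigma) = (129.4 - 116.6)/(6*0.80689224) = 2.6439
Cpu = (129.4 - 128.08)/(3*0.80689224) = 0.5453
Cpl = (128.08 - 116.6)/(3*0.80689224) = 4.7425
Cpk = min(Cpu, Cpl) = 0.5453

0.5453


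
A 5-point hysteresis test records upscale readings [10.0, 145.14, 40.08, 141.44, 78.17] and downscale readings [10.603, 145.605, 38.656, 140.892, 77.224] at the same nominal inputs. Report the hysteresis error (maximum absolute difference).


|10.0 - 10.603| = 0.6030
|145.14 - 145.605| = 0.4650
|40.08 - 38.656| = 1.4240
|141.44 - 140.892| = 0.5480
|78.17 - 77.224| = 0.9460
hysteresis = max(diffs) = 1.4240

1.4240


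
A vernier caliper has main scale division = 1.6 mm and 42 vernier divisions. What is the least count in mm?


LC = MSD / n_div
= 1.6 / 42
= 0.0381

0.0381


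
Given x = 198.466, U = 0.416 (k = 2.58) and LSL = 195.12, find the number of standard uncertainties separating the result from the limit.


u = U / k = 0.416 / 2.58 = 0.16124031
margin = |LSL - x| = |195.12 - 198.466| = 3.346
z = margin / u = 3.346 / 0.16124031
z = 20.7516

20.7516


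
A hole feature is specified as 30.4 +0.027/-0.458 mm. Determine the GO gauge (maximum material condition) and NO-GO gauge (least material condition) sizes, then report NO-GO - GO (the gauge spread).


GO = nominal - lower_tol (smallest hole = maximum material condition)
GO = 30.4 - 0.458 = 29.942
NO-GO = nominal + upper_tol (largest hole = least material condition)
NO-GO = 30.4 + 0.027 = 30.427
spread = NO-GO - GO = 30.427 - 29.942 = 0.4850

0.4850


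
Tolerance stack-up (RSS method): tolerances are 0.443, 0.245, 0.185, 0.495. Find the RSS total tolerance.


RSS = sqrt(0.443^2 + 0.245^2 + 0.185^2 + 0.495^2)
= sqrt(0.535524)
= 0.7318

0.7318


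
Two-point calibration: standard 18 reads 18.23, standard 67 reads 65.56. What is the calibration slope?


slope = (y2 - y1) / (x2 - x1)
= (65.56 - 18.23) / (67 - 18)
= 47.3300 / 49
= 0.9659

0.9659


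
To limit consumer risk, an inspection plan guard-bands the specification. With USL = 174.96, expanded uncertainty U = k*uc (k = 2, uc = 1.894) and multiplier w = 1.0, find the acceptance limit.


U = k * uc = 2 * 1.894 = 3.788
guard band g = w * U = 1.0 * 3.788 = 3.788
AL = USL - g = 174.96 - 3.788
AL = 171.1720

171.1720


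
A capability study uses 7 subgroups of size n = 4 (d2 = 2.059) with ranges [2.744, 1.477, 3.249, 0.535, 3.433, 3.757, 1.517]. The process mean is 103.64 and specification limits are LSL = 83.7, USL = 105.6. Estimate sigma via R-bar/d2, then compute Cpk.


R_bar = (2.744 + 1.477 + 3.249 + 0.535 + 3.433 + 3.757 + 1.517) / 7 = 2.3874286
sigma = R_bar / d2 = 2.3874286 / 2.059 = 1.1595088
Cp = (USL - LSL)/(6*sigma) = (105.6 - 83.7)/(6*1.1595088) = 3.1479
Cpu = (105.6 - 103.64)/(3*1.1595088) = 0.5635
Cpl = (103.64 - 83.7)/(3*1.1595088) = 5.7323
Cpk = min(Cpu, Cpl) = 0.5635

0.5635


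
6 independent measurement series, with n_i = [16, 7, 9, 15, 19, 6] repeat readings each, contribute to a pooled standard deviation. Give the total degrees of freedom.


nu = sum_i (n_i - 1)
nu = ((16 - 1) + (7 - 1) + (9 - 1) + (15 - 1) + (19 - 1) + (6 - 1))
nu = 15 + 6 + 8 + 14 + 18 + 5
nu = 66

66


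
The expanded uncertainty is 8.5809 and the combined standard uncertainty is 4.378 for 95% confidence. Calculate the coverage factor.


k = U / uc
k = 8.5809 / 4.378
k = 1.96

1.96


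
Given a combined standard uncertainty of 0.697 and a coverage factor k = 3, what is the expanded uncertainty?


U = k * uc
U = 3 * 0.697
U = 2.0910

2.0910


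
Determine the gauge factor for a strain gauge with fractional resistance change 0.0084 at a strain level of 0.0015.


GF = (dR/R) / epsilon
= 0.0084 / 0.0015
= 5.6000

5.6000


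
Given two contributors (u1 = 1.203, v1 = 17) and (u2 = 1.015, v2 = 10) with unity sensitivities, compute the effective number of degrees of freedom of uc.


uc = sqrt(u1^2 + u2^2) = sqrt(1.203^2 + 1.015^2) = 1.5739867
v_eff = uc^4 / (u1^4/v1 + u2^4/v2)
= 1.5739867^4 / (1.203^4/17 + 1.015^4/10)
= 6.1376799 / 0.22933717
v_eff = 26.7627

26.7627


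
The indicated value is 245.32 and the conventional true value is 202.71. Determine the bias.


Systematic error = measured - true
= 245.32 - 202.71
= 42.6100

42.6100


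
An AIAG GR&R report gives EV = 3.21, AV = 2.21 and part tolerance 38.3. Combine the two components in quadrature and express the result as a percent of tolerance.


GRR = sqrt(EV^2 + AV^2) = sqrt(3.21^2 + 2.21^2) = 3.8972041
%GRR = GRR / tol * 100 = 3.8972041 / 38.3 * 100
%GRR = 10.1755

10.1755


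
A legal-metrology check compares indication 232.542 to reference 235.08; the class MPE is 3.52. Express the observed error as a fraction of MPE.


e = indication - reference = 232.542 - 235.08 = -2.5380
|e| = 2.5380
ratio = |e| / MPE = 2.5380 / 3.52
ratio = 0.7210

0.7210


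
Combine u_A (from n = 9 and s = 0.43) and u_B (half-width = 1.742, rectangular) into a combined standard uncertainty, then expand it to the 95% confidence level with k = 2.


u_A = s / sqrt(n) = 0.43 / sqrt(9) = 0.14333333
u_B = half_width / sqrt(3) = 1.742 / sqrt(3) = 1.0057442
uc = sqrt(u_A^2 + u_B^2) = sqrt(0.14333333^2 + 1.0057442^2) = 1.0159064
U = k * uc = 2 * 1.0159064
U = 2.0318

2.0318


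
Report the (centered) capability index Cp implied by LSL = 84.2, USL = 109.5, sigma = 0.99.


Cp = (USL - LSL) / (6 * sigma)
= (109.5 - 84.2) / (6 * 0.99)
= 25.3000 / 5.9400
= 4.2593

4.2593


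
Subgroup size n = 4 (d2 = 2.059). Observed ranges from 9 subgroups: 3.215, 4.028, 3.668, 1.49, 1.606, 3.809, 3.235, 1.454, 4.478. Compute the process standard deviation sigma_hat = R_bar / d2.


R_bar = (3.215 + 4.028 + 3.668 + 1.49 + 1.606 + 3.809 + 3.235 + 1.454 + 4.478) / 9
R_bar = 26.983 / 9 = 2.9981111
sigma_hat = R_bar / d2 = 2.9981111 / 2.059 = 1.4561

1.4561


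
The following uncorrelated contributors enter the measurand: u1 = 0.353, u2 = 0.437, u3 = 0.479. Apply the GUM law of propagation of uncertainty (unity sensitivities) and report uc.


uc = sqrt(0.353^2 + 0.437^2 + 0.479^2)
uc = sqrt(0.545019)
uc = 0.7383

0.7383


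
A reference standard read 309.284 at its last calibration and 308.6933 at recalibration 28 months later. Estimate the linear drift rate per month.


rate = (v2 - v1) / months
= (308.6933 - 309.284) / 28
= -0.5907 / 28
= -0.0211

-0.0211


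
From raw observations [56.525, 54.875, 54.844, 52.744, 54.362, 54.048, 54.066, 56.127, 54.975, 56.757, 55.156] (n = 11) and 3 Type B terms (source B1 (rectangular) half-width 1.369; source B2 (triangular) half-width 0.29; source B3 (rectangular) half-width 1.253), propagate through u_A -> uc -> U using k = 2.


mean = (56.525 + 54.875 + 54.844 + 52.744 + 54.362 + 54.048 + 54.066 + 56.127 + 54.975 + 56.757 + 55.156) / 11 = 54.95263636
s = sqrt(sum((x - mean)^2)/(n-1)) = 1.1831436
u_A = s / sqrt(n) = 1.1831436 / sqrt(11) = 0.35673122
u_B1 = 1.369 / sqrt(3) = 0.79039252
u_B2 = 0.29 / sqrt(6) = 0.118392
u_B3 = 1.253 / sqrt(3) = 0.72341989
uc = sqrt(0.35673122^2 + 0.79039252^2 + 0.118392^2 + 0.72341989^2) = 1.1354869
U = k * uc = 2 * 1.1354869
U = 2.2710

2.2710


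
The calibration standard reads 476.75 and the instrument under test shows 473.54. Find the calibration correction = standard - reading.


Correction = standard - reading
= 476.75 - 473.54
= 3.2100

3.2100


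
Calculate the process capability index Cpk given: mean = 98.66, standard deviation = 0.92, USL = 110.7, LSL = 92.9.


Cpu = (USL - mean) / (3*sigma) = (110.7 - 98.66) / (3*0.92) = 4.3623
Cpl = (mean - LSL) / (3*sigma) = (98.66 - 92.9) / (3*0.92) = 2.0870
Cpk = min(Cpu, Cpl) = 2.0870

2.0870


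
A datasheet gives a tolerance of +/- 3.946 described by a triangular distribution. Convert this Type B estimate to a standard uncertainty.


u_B = half_width / sqrt(6)
u_B = 3.946 / 2.4494897
u_B = 1.6109

1.6109


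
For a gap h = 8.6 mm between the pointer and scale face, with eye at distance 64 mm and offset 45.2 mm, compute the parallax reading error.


error = h * offset / d
= 8.6 * 45.2 / 64
= 6.0738

6.0738


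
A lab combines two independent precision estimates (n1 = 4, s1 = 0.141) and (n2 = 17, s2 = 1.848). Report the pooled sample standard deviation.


s_p = sqrt(((n1-1)*s1^2 + (n2-1)*s2^2) / (n1+n2-2))
numerator = (4-1)*0.141^2 + (17-1)*1.848^2 = 0.059643 + 54.641664 = 54.701307
denominator = 4 + 17 - 2 = 19
s_p^2 = 54.701307 / 19 = 2.8790162
s_p = sqrt(2.8790162) = 1.6968

1.6968


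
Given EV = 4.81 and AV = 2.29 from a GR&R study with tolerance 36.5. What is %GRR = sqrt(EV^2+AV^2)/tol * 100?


GRR = sqrt(EV^2 + AV^2) = sqrt(4.81^2 + 2.29^2) = 5.327307
%GRR = GRR / tol * 100 = 5.327307 / 36.5 * 100
%GRR = 14.5954

14.5954


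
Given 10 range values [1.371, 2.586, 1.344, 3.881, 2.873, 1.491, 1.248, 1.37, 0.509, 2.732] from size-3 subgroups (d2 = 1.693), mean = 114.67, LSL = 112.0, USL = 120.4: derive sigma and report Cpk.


R_bar = (1.371 + 2.586 + 1.344 + 3.881 + 2.873 + 1.491 + 1.248 + 1.37 + 0.509 + 2.732) / 10 = 1.9405
sigma = R_bar / d2 = 1.9405 / 1.693 = 1.1461902
Cp = (USL - LSL)/(6*sigma) = (120.4 - 112.0)/(6*1.1461902) = 1.2214
Cpu = (120.4 - 114.67)/(3*1.1461902) = 1.6664
Cpl = (114.67 - 112.0)/(3*1.1461902) = 0.7765
Cpk = min(Cpu, Cpl) = 0.7765

0.7765


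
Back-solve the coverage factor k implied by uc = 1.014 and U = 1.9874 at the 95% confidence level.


k = U / uc
k = 1.9874 / 1.014
k = 1.96

1.96


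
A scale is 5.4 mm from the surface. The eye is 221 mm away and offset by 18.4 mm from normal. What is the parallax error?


error = h * offset / d
= 5.4 * 18.4 / 221
= 0.4496

0.4496


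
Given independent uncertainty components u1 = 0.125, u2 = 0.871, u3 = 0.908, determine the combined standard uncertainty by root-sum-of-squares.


uc = sqrt(0.125^2 + 0.871^2 + 0.908^2)
uc = sqrt(1.59873)
uc = 1.2644

1.2644


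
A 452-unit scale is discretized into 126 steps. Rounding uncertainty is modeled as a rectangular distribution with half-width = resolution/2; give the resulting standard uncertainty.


resolution = range / divisions
resolution = 452 / 126 = 3.5873016
u_res = resolution / (2*sqrt(3))
u_res = 3.5873016 / 3.4641016
u_res = 1.0356

1.0356


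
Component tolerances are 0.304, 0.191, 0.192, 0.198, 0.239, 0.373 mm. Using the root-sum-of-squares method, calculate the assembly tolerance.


RSS = sqrt(0.304^2 + 0.191^2 + 0.192^2 + 0.198^2 + 0.239^2 + 0.373^2)
= sqrt(0.401215)
= 0.6334

0.6334


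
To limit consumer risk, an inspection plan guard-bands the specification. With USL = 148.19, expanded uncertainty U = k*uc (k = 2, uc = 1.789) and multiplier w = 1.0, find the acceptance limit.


U = k * uc = 2 * 1.789 = 3.578
guard band g = w * U = 1.0 * 3.578 = 3.578
AL = USL - g = 148.19 - 3.578
AL = 144.6120

144.6120


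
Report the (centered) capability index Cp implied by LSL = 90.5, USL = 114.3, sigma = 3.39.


Cp = (USL - LSL) / (6 * sigma)
= (114.3 - 90.5) / (6 * 3.39)
= 23.8000 / 20.3400
= 1.1701

1.1701


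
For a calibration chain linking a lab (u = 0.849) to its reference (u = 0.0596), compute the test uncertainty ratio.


TUR = u_lab / u_ref
= 0.849 / 0.0596
= 14.2450

14.2450


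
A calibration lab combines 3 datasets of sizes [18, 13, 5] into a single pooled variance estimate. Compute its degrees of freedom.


nu = sum_i (n_i - 1)
nu = ((18 - 1) + (13 - 1) + (5 - 1))
nu = 17 + 12 + 4
nu = 33

33


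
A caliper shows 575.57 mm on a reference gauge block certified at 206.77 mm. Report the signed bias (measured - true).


Systematic error = measured - true
= 575.57 - 206.77
= 368.8000

368.8000


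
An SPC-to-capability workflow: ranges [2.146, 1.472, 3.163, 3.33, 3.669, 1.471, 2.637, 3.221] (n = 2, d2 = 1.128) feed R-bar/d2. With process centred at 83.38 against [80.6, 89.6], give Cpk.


R_bar = (2.146 + 1.472 + 3.163 + 3.33 + 3.669 + 1.471 + 2.637 + 3.221) / 8 = 2.638625
sigma = R_bar / d2 = 2.638625 / 1.128 = 2.3392066
Cp = (USL - LSL)/(6*sigma) = (89.6 - 80.6)/(6*2.3392066) = 0.6412
Cpu = (89.6 - 83.38)/(3*2.3392066) = 0.8863
Cpl = (83.38 - 80.6)/(3*2.3392066) = 0.3961
Cpk = min(Cpu, Cpl) = 0.3961

0.3961


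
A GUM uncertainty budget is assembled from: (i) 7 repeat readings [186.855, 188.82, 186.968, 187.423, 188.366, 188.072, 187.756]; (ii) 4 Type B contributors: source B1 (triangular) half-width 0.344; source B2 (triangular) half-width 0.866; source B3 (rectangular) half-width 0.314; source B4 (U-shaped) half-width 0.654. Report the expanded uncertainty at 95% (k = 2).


mean = (186.855 + 188.82 + 186.968 + 187.423 + 188.366 + 188.072 + 187.756) / 7 = 187.7514286
s = sqrt(sum((x - mean)^2)/(n-1)) = 0.72428582
u_A = s / sqrt(n) = 0.72428582 / sqrt(7) = 0.27375431
u_B1 = 0.344 / sqrt(6) = 0.14043741
u_B2 = 0.866 / sqrt(6) = 0.35354302
u_B3 = 0.314 / sqrt(3) = 0.18128798
u_B4 = 0.654 / sqrt(2) = 0.46244783
uc = sqrt(0.27375431^2 + 0.14043741^2 + 0.35354302^2 + 0.18128798^2 + 0.46244783^2) = 0.68292026
U = k * uc = 2 * 0.68292026
U = 1.3658

1.3658


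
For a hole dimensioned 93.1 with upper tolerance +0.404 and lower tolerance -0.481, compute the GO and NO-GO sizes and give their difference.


GO = nominal - lower_tol (smallest hole = maximum material condition)
GO = 93.1 - 0.481 = 92.619
NO-GO = nominal + upper_tol (largest hole = least material condition)
NO-GO = 93.1 + 0.404 = 93.504
spread = NO-GO - GO = 93.504 - 92.619 = 0.8850

0.8850


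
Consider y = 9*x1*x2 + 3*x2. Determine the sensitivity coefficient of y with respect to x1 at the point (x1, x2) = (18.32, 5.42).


y = 9*x1*x2 + 3*x2
dy/dx1 = 9*x2
Evaluate at x2 = 5.42: c1 = 9 * 5.42
c1 = 48.7800

48.7800


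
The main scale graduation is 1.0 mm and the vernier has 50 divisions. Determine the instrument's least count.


LC = MSD / n_div
= 1.0 / 50
= 0.0200

0.0200


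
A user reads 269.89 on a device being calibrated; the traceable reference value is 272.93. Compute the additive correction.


Correction = standard - reading
= 272.93 - 269.89
= 3.0400

3.0400


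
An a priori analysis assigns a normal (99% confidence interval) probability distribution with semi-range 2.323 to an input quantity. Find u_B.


u_B = half_width / 2.576
u_B = 2.323 / 2.576
u_B = 0.9018

0.9018
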